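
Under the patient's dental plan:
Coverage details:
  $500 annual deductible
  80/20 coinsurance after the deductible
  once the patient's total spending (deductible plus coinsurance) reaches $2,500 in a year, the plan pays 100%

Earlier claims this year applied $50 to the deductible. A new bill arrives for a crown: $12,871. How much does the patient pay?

$50 of the $500 deductible is already met, leaving $450.
The remaining $12,421 (= $12,871 − $450) moves to coinsurance.
Coinsurance: $12,421 × 20% = $2,484.20.
That puts the patient's cost at $450 + $2,484.20 = $2,934.20 before any cap.
Adding $2,934.20 to the $50 already spent would give $2,984.20, which exceeds the $2,500 cap; the patient pays just $2,500 − $50 = $2,450.

$2,450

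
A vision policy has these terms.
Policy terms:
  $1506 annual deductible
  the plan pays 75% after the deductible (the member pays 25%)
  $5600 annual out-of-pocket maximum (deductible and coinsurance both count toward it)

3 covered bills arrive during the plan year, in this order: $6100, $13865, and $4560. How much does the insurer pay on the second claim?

$10919.50

#1 ($6100): deductible takes $1506, $4594 remains; 25% of $4594 = $1148.50. Member owes $2654.50 (running OOP $2654.50). Plan pays $6100 − $2654.50 = $3445.50.
#2 ($13865): deductible met; 25% of $13865 = $3466.25. That would push OOP to $6120.75, over the $5600 cap, so member pays $5600 − $2654.50 = $2945.50. Insurer: $13865 − $2945.50 = $10919.50.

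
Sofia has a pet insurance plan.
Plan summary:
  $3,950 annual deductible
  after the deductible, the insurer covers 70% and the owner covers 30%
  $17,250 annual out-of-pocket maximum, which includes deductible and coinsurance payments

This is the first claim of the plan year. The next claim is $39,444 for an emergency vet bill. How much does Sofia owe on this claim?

$14,598.20

Nothing has been paid toward the $3,950 deductible, so the first $3,950 of this charge is applied there.
That leaves $39,444 − $3,950 = $35,494 for coinsurance.
30% of $35,494 = $10,648.20 falls to the owner.
That puts the owner's cost at $3,950 + $10,648.20 = $14,598.20 before any cap.
Total out-of-pocket so far would be $0 + $14,598.20 = $14,598.20, below the $17,250 cap — no reduction.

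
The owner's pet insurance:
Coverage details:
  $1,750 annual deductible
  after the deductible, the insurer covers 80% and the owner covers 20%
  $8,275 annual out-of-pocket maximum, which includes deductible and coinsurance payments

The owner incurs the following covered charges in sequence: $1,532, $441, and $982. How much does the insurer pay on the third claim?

$785.60

Bill 1, $1,532: all of it applies to the deductible. Owner owes $1,532 (running OOP $1,532). Insurer: $1,532 − $1,532 = $0.
Bill 2, $441: deductible takes $218, $223 remains; 20% of $223 = $44.60. Owner owes $262.60 (running OOP $1,794.60). Plan pays $441 − $262.60 = $178.40.
Bill 3, $982: deductible met; 20% of $982 = $196.40. Owner owes $196.40 (running OOP $1,991). Plan pays $982 − $196.40 = $785.60.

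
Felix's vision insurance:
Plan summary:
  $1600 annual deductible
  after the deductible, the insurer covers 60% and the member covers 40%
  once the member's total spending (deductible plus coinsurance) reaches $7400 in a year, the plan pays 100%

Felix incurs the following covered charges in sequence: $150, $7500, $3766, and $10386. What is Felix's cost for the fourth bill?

$1873.60

#1 ($150): entire amount goes to the deductible. Member owes $150 (running OOP $150).
#2 ($7500): $1450 finishes the deductible; $6050 goes to coinsurance; member's 40% is $2420. Member pays $3870; OOP now $4020.
#3 ($3766): deductible already satisfied, so member's share is 40% × $3766 = $1506.40. Member pays $1506.40; OOP now $5526.40.
#4 ($10386): deductible already satisfied, so member's share is 40% × $10386 = $4154.40. That would push OOP to $9680.80, over the $7400 cap, so member pays $7400 − $5526.40 = $1873.60.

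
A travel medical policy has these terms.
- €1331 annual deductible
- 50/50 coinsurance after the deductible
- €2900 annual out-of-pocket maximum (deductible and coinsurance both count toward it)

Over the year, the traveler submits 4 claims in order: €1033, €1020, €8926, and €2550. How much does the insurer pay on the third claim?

Claim 1 — €1033: all of it applies to the deductible. Traveler pays €1033; OOP now €1033. Plan pays €1033 − €1033 = €0.
Claim 2 — €1020: €298 finishes the deductible; €722 goes to coinsurance; coinsurance €722 × 50% = €361. Traveler pays €659; OOP now €1692. Insurer: €1020 − €659 = €361.
Claim 3 — €8926: 50% coinsurance on €8926 = €4463. Adding that to €1692 gives €6155, past the €2900 cap; traveler pays only €2900 − €1692 = €1208. Plan pays €8926 − €1208 = €7718.

€7718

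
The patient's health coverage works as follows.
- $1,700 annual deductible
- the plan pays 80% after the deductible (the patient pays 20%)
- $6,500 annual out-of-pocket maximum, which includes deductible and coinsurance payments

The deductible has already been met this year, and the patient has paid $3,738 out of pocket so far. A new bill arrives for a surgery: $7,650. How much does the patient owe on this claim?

The deductible is already satisfied, so the full bill goes to coinsurance.
Coinsurance: $7,650 × 20% = $1,530.
Cumulative spending $3,738 + $1,530 = $5,268 stays under the $6,500 maximum.

$1,530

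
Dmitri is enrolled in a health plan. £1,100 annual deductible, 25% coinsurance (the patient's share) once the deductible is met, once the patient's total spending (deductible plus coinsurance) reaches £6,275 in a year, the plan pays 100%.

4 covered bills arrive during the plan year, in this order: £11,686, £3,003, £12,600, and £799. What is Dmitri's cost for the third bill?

Claim 1 — £11,686: £1,100 to deductible, leaving £10,586; coinsurance £10,586 × 25% = £2,646.50. Cost to patient: £3,746.50. OOP to date £3,746.50.
Claim 2 — £3,003: 25% coinsurance on £3,003 = £750.75. Cost to patient: £750.75. OOP to date £4,497.25.
Claim 3 — £12,600: deductible met; 25% of £12,600 = £3,150. OOP would hit £7,647.25 > £6,275, so the cap limits the patient to £6,275 − £4,497.25 = £1,777.75.

£1,777.75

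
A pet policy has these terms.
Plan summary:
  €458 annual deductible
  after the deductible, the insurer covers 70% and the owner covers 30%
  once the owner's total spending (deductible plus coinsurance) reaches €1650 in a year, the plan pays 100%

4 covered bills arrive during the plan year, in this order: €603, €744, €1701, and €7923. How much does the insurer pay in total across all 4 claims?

#1 (€603): €458 finishes the deductible; €145 goes to coinsurance; 30% of €145 = €43.50. Owner owes €501.50 (running OOP €501.50). Plan pays €603 − €501.50 = €101.50.
#2 (€744): deductible met; 30% of €744 = €223.20. Owner pays €223.20; OOP now €724.70. Insurer: €744 − €223.20 = €520.80.
#3 (€1701): deductible already satisfied, so owner's share is 30% × €1701 = €510.30. Owner owes €510.30 (running OOP €1235). Plan pays €1701 − €510.30 = €1190.70.
#4 (€7923): 30% coinsurance on €7923 = €2376.90. Adding that to €1235 gives €3611.90, past the €1650 cap; owner pays only €1650 − €1235 = €415. Insurer: €7923 − €415 = €7508.
Insurer total: €101.50 + €520.80 + €1190.70 + €7508 = €9321.

€9321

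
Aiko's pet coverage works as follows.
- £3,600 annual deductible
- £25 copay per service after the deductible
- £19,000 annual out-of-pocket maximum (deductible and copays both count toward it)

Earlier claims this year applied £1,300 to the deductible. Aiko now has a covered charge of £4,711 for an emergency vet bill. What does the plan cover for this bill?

£2,386

Remaining deductible: £3,600 − £1,300 = £2,300.
That leaves £4,711 − £2,300 = £2,411 for the copay.
Copay on this service: £25.
That puts the owner's cost at £2,300 + £25 = £2,325 before any cap.
Total out-of-pocket so far would be £1,300 + £2,325 = £3,625, below the £19,000 cap — no reduction.
The insurer covers the remainder: £4,711 − £2,325 = £2,386.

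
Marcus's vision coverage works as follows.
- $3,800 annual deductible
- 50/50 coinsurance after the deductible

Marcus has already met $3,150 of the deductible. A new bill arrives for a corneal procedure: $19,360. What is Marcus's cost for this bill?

$10,005

Deductible still to meet: $3,800 − $3,150 = $650.
The remaining $18,710 (= $19,360 − $650) moves to coinsurance.
50% of $18,710 = $9,355 falls to the member.
So the member owes $650 + $9,355 = $10,005.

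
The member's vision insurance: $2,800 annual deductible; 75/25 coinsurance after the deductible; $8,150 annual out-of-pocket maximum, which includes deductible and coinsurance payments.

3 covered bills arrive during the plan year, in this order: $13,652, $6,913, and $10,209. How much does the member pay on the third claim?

$908.75

Bill 1, $13,652: $2,800 finishes the deductible; $10,852 goes to coinsurance; coinsurance $10,852 × 25% = $2,713. Cost to member: $5,513. OOP to date $5,513.
Bill 2, $6,913: deductible already satisfied, so member's share is 25% × $6,913 = $1,728.25. Member pays $1,728.25; OOP now $7,241.25.
Bill 3, $10,209: deductible already satisfied, so member's share is 25% × $10,209 = $2,552.25. Adding that to $7,241.25 gives $9,793.50, past the $8,150 cap; member pays only $8,150 − $7,241.25 = $908.75.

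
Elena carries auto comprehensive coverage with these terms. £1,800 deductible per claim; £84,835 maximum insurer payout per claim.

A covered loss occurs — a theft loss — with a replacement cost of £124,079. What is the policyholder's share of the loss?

Less the £1,800 deductible: £124,079 − £1,800 = £122,279.
£122,279 exceeds the £84,835 limit, so the insurer pays the limit: £84,835.
Policyholder's share is the uncovered remainder: £124,079 − £84,835 = £39,244.

£39,244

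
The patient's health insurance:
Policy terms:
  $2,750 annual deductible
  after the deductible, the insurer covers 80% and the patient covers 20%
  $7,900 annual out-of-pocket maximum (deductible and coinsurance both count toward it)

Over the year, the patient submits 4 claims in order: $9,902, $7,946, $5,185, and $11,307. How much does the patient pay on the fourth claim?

Claim 1 ($9,902): $2,750 to deductible, leaving $7,152; coinsurance $7,152 × 20% = $1,430.40. Patient pays $4,180.40; OOP now $4,180.40.
Claim 2 ($7,946): deductible met; 20% of $7,946 = $1,589.20. Patient owes $1,589.20 (running OOP $5,769.60).
Claim 3 ($5,185): deductible already satisfied, so patient's share is 20% × $5,185 = $1,037. Cost to patient: $1,037. OOP to date $6,806.60.
Claim 4 ($11,307): 20% coinsurance on $11,307 = $2,261.40. Adding that to $6,806.60 gives $9,068, past the $7,900 cap; patient pays only $7,900 − $6,806.60 = $1,093.40.

$1,093.40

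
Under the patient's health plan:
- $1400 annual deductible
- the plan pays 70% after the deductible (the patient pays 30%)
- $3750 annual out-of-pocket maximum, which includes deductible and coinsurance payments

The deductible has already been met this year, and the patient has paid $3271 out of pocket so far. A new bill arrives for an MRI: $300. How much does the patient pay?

$90

With the deductible met, the entire $300 is subject to coinsurance.
Patient's 30% share of $300 is $90.
Year-to-date out-of-pocket becomes $3271 + $90 = $3361, still under the $3750 maximum, so no cap applies.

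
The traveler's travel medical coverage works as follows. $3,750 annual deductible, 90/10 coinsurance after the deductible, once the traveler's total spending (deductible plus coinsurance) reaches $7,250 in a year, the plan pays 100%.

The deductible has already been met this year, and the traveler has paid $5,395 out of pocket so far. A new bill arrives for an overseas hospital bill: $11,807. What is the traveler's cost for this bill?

With the deductible met, the entire $11,807 is subject to coinsurance.
Traveler's 10% share of $11,807 is $1,180.70.
Cumulative spending $5,395 + $1,180.70 = $6,575.70 stays under the $7,250 maximum.

$1,180.70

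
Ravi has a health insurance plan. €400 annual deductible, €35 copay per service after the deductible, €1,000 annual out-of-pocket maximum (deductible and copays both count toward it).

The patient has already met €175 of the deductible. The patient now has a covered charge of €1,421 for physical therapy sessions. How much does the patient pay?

€260

€175 of the €400 deductible is already met, leaving €225.
That leaves €1,421 − €225 = €1,196 for the copay.
Copay on this service: €35.
Patient responsibility before any cap: €225 + €35 = €260.
Total out-of-pocket so far would be €175 + €260 = €435, below the €1,000 cap — no reduction.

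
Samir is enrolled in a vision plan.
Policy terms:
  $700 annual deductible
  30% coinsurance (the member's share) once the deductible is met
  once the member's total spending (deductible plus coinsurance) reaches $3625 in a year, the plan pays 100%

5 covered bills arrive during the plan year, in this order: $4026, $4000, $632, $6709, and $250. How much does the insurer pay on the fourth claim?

Bill 1, $4026: $700 to deductible, leaving $3326; coinsurance $3326 × 30% = $997.80. Member pays $1697.80; OOP now $1697.80. Plan pays $4026 − $1697.80 = $2328.20.
Bill 2, $4000: deductible met; 30% of $4000 = $1200. Member pays $1200; OOP now $2897.80. Plan pays $4000 − $1200 = $2800.
Bill 3, $632: 30% coinsurance on $632 = $189.60. Cost to member: $189.60. OOP to date $3087.40. Insurer: $632 − $189.60 = $442.40.
Bill 4, $6709: 30% coinsurance on $6709 = $2012.70. OOP would hit $5100.10 > $3625, so the cap limits the member to $3625 − $3087.40 = $537.60. Insurer: $6709 − $537.60 = $6171.40.

$6171.40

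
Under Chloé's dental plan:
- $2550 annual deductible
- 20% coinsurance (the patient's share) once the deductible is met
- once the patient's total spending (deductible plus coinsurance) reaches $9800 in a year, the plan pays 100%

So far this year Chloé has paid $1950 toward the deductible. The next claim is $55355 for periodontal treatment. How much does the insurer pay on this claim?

Deductible still to meet: $2550 − $1950 = $600.
That leaves $55355 − $600 = $54755 for coinsurance.
Coinsurance: $54755 × 20% = $10951.
That puts the patient's cost at $600 + $10951 = $11551 before any cap.
That would bring total out-of-pocket to $13501, past the $9800 cap. The patient is capped at $9800 − $1950 = $7850 on this claim.
Insurer pays the balance: $55355 − $7850 = $47505.

$47505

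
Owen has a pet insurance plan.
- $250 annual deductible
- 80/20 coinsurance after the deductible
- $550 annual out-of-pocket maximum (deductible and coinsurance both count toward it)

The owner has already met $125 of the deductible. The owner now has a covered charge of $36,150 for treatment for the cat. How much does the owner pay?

$425

Deductible still to meet: $250 − $125 = $125.
That leaves $36,150 − $125 = $36,025 for coinsurance.
20% of $36,025 = $7,205 falls to the owner.
Owner responsibility before any cap: $125 + $7,205 = $7,330.
Year-to-date out-of-pocket would reach $125 + $7,330 = $7,455, above the $550 maximum, so the owner pays only $550 − $125 = $425.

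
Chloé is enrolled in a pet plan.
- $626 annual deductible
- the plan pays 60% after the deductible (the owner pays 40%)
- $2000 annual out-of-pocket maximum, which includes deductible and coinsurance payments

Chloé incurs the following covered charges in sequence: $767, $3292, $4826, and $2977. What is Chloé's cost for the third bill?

#1 ($767): $626 finishes the deductible; $141 goes to coinsurance; 40% of $141 = $56.40. Owner pays $682.40; OOP now $682.40.
#2 ($3292): 40% coinsurance on $3292 = $1316.80. Cost to owner: $1316.80. OOP to date $1999.20.
#3 ($4826): deductible already satisfied, so owner's share is 40% × $4826 = $1930.40. That would push OOP to $3929.60, over the $2000 cap, so owner pays $2000 − $1999.20 = $0.80.

$0.80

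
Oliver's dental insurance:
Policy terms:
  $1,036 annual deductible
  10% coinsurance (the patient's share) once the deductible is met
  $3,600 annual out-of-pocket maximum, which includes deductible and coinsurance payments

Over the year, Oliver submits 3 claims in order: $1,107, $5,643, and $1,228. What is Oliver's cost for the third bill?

$122.80

Bill 1, $1,107: $1,036 finishes the deductible; $71 goes to coinsurance; coinsurance $71 × 10% = $7.10. Patient owes $1,043.10 (running OOP $1,043.10).
Bill 2, $5,643: deductible already satisfied, so patient's share is 10% × $5,643 = $564.30. Cost to patient: $564.30. OOP to date $1,607.40.
Bill 3, $1,228: deductible met; 10% of $1,228 = $122.80. Cost to patient: $122.80. OOP to date $1,730.20.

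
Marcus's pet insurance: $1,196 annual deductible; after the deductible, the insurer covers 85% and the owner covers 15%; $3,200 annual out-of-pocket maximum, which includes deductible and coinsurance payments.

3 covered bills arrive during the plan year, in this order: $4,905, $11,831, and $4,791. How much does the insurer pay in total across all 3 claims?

$18,327

#1 ($4,905): deductible takes $1,196, $3,709 remains; coinsurance $3,709 × 15% = $556.35. Owner pays $1,752.35; OOP now $1,752.35. Insurer: $4,905 − $1,752.35 = $3,152.65.
#2 ($11,831): deductible already satisfied, so owner's share is 15% × $11,831 = $1,774.65. Adding that to $1,752.35 gives $3,527, past the $3,200 cap; owner pays only $3,200 − $1,752.35 = $1,447.65. Plan pays $11,831 − $1,447.65 = $10,383.35.
#3 ($4,791): 15% coinsurance on $4,791 = $718.65. Adding that to $3,200 gives $3,918.65, past the $3,200 cap; owner pays only $3,200 − $3,200 = $0. Plan pays $4,791 − $0 = $4,791.
Insurer total = bills − owner's total = $21,527 − $3,200 = $18,327.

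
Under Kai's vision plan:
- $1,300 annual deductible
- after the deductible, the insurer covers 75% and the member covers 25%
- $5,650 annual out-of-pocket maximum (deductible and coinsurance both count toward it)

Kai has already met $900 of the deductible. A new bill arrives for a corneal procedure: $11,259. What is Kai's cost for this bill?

Deductible still to meet: $1,300 − $900 = $400.
That leaves $11,259 − $400 = $10,859 for coinsurance.
Member's 25% share of $10,859 is $2,714.75.
That puts the member's cost at $400 + $2,714.75 = $3,114.75 before any cap.
Total out-of-pocket so far would be $900 + $3,114.75 = $4,014.75, below the $5,650 cap — no reduction.

$3,114.75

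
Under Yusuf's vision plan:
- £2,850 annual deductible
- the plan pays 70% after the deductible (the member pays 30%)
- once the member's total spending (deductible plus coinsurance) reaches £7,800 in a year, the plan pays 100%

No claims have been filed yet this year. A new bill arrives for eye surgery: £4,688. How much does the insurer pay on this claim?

£1,286.60

The full £2,850 deductible is still open; £2,850 of this bill applies to it.
That leaves £4,688 − £2,850 = £1,838 for coinsurance.
Coinsurance: £1,838 × 30% = £551.40.
So the member owes £2,850 + £551.40 = £3,401.40 before any cap.
Year-to-date out-of-pocket becomes £0 + £3,401.40 = £3,401.40, still under the £7,800 maximum, so no cap applies.
The plan picks up £4,688 − £3,401.40 = £1,286.60.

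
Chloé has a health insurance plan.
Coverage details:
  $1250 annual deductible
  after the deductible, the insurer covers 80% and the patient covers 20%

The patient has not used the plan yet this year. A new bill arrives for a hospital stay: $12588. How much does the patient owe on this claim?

The full $1250 deductible is still open; $1250 of this bill applies to it.
That leaves $12588 − $1250 = $11338 for coinsurance.
20% of $11338 = $2267.60 falls to the patient.
That puts the patient's cost at $1250 + $2267.60 = $3517.60.

$3517.60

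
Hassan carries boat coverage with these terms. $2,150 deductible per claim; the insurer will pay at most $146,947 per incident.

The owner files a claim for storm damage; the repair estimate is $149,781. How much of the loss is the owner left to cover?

After the deductible, $149,781 − $2,150 = $147,631 remains.
The $146,947 per-incident cap binds; insurer pays $146,947.
The owner bears the rest of the original loss: $149,781 − $146,947 = $2,834.

$2,834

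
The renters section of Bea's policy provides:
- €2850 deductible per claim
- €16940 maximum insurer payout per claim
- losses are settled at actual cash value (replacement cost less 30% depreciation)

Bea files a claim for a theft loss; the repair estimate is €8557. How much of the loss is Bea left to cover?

Depreciate 30%: the covered value is €8557 × 0.7 = €5989.90.
Subtract the deductible: €5989.90 − €2850 = €3139.90.
€3139.90 is within the €16940 limit, so the insurer pays €3139.90.
The tenant bears the rest of the original loss: €8557 − €3139.90 = €5417.10.

€5417.10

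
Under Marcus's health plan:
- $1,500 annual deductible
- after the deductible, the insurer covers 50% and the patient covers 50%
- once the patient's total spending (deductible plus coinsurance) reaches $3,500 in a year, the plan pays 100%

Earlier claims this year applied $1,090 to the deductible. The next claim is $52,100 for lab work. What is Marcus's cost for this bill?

$2,410

Deductible still to meet: $1,500 − $1,090 = $410.
After the $410 deductible portion, $52,100 − $410 = $51,690 is subject to coinsurance.
50% of $51,690 = $25,845 falls to the patient.
So the patient owes $410 + $25,845 = $26,255 before any cap.
That would bring total out-of-pocket to $27,345, past the $3,500 cap. The patient is capped at $3,500 − $1,090 = $2,410 on this claim.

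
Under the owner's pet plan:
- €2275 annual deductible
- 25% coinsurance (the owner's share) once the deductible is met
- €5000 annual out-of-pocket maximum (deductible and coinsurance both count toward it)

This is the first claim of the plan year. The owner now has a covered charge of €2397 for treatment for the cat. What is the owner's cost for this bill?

The full €2275 deductible is still open; €2275 of this bill applies to it.
That leaves €2397 − €2275 = €122 for coinsurance.
25% of €122 = €30.50 falls to the owner.
Owner responsibility before any cap: €2275 + €30.50 = €2305.50.
Total out-of-pocket so far would be €0 + €2305.50 = €2305.50, below the €5000 cap — no reduction.

€2305.50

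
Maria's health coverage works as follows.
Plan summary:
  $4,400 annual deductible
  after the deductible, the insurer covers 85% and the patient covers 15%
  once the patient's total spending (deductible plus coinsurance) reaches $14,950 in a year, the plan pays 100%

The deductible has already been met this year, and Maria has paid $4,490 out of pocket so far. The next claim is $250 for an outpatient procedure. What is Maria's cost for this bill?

With the deductible met, the entire $250 is subject to coinsurance.
15% of $250 = $37.50 falls to the patient.
Total out-of-pocket so far would be $4,490 + $37.50 = $4,527.50, below the $14,950 cap — no reduction.

$37.50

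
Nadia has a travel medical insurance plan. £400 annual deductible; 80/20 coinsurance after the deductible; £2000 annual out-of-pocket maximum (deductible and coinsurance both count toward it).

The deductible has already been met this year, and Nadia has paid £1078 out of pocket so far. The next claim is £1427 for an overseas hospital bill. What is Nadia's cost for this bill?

With the deductible met, the entire £1427 is subject to coinsurance.
Coinsurance: £1427 × 20% = £285.40.
Cumulative spending £1078 + £285.40 = £1363.40 stays under the £2000 maximum.

£285.40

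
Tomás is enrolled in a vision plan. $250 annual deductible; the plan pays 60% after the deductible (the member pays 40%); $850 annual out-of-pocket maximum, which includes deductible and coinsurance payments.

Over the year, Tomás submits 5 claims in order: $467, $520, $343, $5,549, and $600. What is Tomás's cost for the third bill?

#1 ($467): $250 finishes the deductible; $217 goes to coinsurance; member's 40% is $86.80. Member owes $336.80 (running OOP $336.80).
#2 ($520): deductible met; 40% of $520 = $208. Member pays $208; OOP now $544.80.
#3 ($343): deductible already satisfied, so member's share is 40% × $343 = $137.20. Member pays $137.20; OOP now $682.

$137.20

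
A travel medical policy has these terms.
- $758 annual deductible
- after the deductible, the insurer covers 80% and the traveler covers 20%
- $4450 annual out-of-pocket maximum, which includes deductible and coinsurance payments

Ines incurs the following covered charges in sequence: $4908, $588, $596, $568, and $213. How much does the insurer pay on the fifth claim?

Claim 1 — $4908: $758 finishes the deductible; $4150 goes to coinsurance; 20% of $4150 = $830. Traveler pays $1588; OOP now $1588. Plan pays $4908 − $1588 = $3320.
Claim 2 — $588: deductible already satisfied, so traveler's share is 20% × $588 = $117.60. Traveler owes $117.60 (running OOP $1705.60). Plan pays $588 − $117.60 = $470.40.
Claim 3 — $596: deductible already satisfied, so traveler's share is 20% × $596 = $119.20. Traveler owes $119.20 (running OOP $1824.80). Insurer: $596 − $119.20 = $476.80.
Claim 4 — $568: deductible already satisfied, so traveler's share is 20% × $568 = $113.60. Cost to traveler: $113.60. OOP to date $1938.40. Plan pays $568 − $113.60 = $454.40.
Claim 5 — $213: deductible already satisfied, so traveler's share is 20% × $213 = $42.60. Cost to traveler: $42.60. OOP to date $1981. Insurer: $213 − $42.60 = $170.40.

$170.40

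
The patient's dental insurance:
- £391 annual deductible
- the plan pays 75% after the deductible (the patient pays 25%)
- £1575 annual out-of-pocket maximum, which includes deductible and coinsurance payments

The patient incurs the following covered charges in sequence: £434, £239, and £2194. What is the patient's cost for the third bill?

£548.50

Claim 1 (£434): £391 to deductible, leaving £43; patient's 25% is £10.75. Patient pays £401.75; OOP now £401.75.
Claim 2 (£239): deductible met; 25% of £239 = £59.75. Patient pays £59.75; OOP now £461.50.
Claim 3 (£2194): deductible already satisfied, so patient's share is 25% × £2194 = £548.50. Cost to patient: £548.50. OOP to date £1010.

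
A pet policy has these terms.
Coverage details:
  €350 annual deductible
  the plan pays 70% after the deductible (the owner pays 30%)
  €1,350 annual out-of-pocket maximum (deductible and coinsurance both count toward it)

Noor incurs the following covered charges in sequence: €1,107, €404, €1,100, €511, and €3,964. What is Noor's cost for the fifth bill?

#1 (€1,107): deductible takes €350, €757 remains; owner's 30% is €227.10. Cost to owner: €577.10. OOP to date €577.10.
#2 (€404): deductible already satisfied, so owner's share is 30% × €404 = €121.20. Cost to owner: €121.20. OOP to date €698.30.
#3 (€1,100): 30% coinsurance on €1,100 = €330. Owner pays €330; OOP now €1,028.30.
#4 (€511): deductible already satisfied, so owner's share is 30% × €511 = €153.30. Owner pays €153.30; OOP now €1,181.60.
#5 (€3,964): deductible already satisfied, so owner's share is 30% × €3,964 = €1,189.20. OOP would hit €2,370.80 > €1,350, so the cap limits the owner to €1,350 − €1,181.60 = €168.40.

€168.40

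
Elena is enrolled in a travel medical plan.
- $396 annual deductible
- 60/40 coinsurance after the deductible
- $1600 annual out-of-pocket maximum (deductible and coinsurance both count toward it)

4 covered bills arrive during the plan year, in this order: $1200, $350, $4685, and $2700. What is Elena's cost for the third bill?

$742.40

Bill 1, $1200: deductible takes $396, $804 remains; 40% of $804 = $321.60. Cost to traveler: $717.60. OOP to date $717.60.
Bill 2, $350: deductible already satisfied, so traveler's share is 40% × $350 = $140. Traveler pays $140; OOP now $857.60.
Bill 3, $4685: 40% coinsurance on $4685 = $1874. Adding that to $857.60 gives $2731.60, past the $1600 cap; traveler pays only $1600 − $857.60 = $742.40.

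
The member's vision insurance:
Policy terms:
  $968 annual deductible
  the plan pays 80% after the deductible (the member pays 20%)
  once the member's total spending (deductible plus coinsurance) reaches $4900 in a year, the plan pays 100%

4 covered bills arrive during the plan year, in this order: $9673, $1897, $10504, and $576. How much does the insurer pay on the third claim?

Claim 1 — $9673: $968 to deductible, leaving $8705; coinsurance $8705 × 20% = $1741. Member owes $2709 (running OOP $2709). Plan pays $9673 − $2709 = $6964.
Claim 2 — $1897: deductible met; 20% of $1897 = $379.40. Cost to member: $379.40. OOP to date $3088.40. Plan pays $1897 − $379.40 = $1517.60.
Claim 3 — $10504: deductible already satisfied, so member's share is 20% × $10504 = $2100.80. OOP would hit $5189.20 > $4900, so the cap limits the member to $4900 − $3088.40 = $1811.60. Insurer: $10504 − $1811.60 = $8692.40.

$8692.40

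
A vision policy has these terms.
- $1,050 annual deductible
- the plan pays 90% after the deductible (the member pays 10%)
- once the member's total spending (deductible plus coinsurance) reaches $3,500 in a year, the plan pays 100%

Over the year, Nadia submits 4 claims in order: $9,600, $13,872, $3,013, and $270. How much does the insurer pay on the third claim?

$2,805.20

Claim 1 ($9,600): deductible takes $1,050, $8,550 remains; 10% of $8,550 = $855. Cost to member: $1,905. OOP to date $1,905. Insurer: $9,600 − $1,905 = $7,695.
Claim 2 ($13,872): deductible met; 10% of $13,872 = $1,387.20. Member pays $1,387.20; OOP now $3,292.20. Plan pays $13,872 − $1,387.20 = $12,484.80.
Claim 3 ($3,013): deductible already satisfied, so member's share is 10% × $3,013 = $301.30. OOP would hit $3,593.50 > $3,500, so the cap limits the member to $3,500 − $3,292.20 = $207.80. Insurer: $3,013 − $207.80 = $2,805.20.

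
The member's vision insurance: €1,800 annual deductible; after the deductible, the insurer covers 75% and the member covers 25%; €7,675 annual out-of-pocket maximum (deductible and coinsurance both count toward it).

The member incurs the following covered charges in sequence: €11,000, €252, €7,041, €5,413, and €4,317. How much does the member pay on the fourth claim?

Bill 1, €11,000: deductible takes €1,800, €9,200 remains; 25% of €9,200 = €2,300. Member pays €4,100; OOP now €4,100.
Bill 2, €252: 25% coinsurance on €252 = €63. Member pays €63; OOP now €4,163.
Bill 3, €7,041: 25% coinsurance on €7,041 = €1,760.25. Cost to member: €1,760.25. OOP to date €5,923.25.
Bill 4, €5,413: 25% coinsurance on €5,413 = €1,353.25. Cost to member: €1,353.25. OOP to date €7,276.50.

€1,353.25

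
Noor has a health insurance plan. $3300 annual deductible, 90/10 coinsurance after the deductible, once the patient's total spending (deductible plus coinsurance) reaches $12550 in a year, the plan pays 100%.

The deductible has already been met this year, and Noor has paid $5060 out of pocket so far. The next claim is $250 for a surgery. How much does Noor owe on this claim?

$25

With the deductible met, the entire $250 is subject to coinsurance.
Patient's 10% share of $250 is $25.
Total out-of-pocket so far would be $5060 + $25 = $5085, below the $12550 cap — no reduction.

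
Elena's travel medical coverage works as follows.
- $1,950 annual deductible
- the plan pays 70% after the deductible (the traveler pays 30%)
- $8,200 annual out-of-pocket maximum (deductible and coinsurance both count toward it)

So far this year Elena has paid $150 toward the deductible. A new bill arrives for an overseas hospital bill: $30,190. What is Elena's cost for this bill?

$8,050

$150 of the $1,950 deductible is already met, leaving $1,800.
That leaves $30,190 − $1,800 = $28,390 for coinsurance.
30% of $28,390 = $8,517 falls to the traveler.
Traveler responsibility before any cap: $1,800 + $8,517 = $10,317.
Year-to-date out-of-pocket would reach $150 + $10,317 = $10,467, above the $8,200 maximum, so the traveler pays only $8,200 − $150 = $8,050.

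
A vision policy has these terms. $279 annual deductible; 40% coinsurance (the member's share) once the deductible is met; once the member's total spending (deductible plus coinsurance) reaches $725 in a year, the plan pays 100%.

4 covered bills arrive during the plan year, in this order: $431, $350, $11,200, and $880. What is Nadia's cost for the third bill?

$245.20

Bill 1, $431: $279 to deductible, leaving $152; coinsurance $152 × 40% = $60.80. Cost to member: $339.80. OOP to date $339.80.
Bill 2, $350: deductible already satisfied, so member's share is 40% × $350 = $140. Cost to member: $140. OOP to date $479.80.
Bill 3, $11,200: 40% coinsurance on $11,200 = $4,480. OOP would hit $4,959.80 > $725, so the cap limits the member to $725 − $479.80 = $245.20.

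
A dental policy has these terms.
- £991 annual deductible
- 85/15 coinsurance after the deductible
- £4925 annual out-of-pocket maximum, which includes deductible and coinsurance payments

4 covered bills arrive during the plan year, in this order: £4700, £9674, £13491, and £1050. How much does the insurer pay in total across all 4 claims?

Claim 1 — £4700: deductible takes £991, £3709 remains; coinsurance £3709 × 15% = £556.35. Patient owes £1547.35 (running OOP £1547.35). Plan pays £4700 − £1547.35 = £3152.65.
Claim 2 — £9674: deductible already satisfied, so patient's share is 15% × £9674 = £1451.10. Patient pays £1451.10; OOP now £2998.45. Plan pays £9674 − £1451.10 = £8222.90.
Claim 3 — £13491: 15% coinsurance on £13491 = £2023.65. That would push OOP to £5022.10, over the £4925 cap, so patient pays £4925 − £2998.45 = £1926.55. Plan pays £13491 − £1926.55 = £11564.45.
Claim 4 — £1050: 15% coinsurance on £1050 = £157.50. OOP would hit £5082.50 > £4925, so the cap limits the patient to £4925 − £4925 = £0. Plan pays £1050 − £0 = £1050.
Insurer total: £3152.65 + £8222.90 + £11564.45 + £1050 = £23990.

£23990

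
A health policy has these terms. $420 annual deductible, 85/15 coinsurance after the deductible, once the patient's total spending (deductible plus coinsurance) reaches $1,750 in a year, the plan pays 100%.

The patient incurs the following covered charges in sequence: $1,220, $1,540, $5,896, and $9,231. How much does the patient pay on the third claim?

#1 ($1,220): deductible takes $420, $800 remains; coinsurance $800 × 15% = $120. Cost to patient: $540. OOP to date $540.
#2 ($1,540): 15% coinsurance on $1,540 = $231. Patient pays $231; OOP now $771.
#3 ($5,896): deductible already satisfied, so patient's share is 15% × $5,896 = $884.40. Patient owes $884.40 (running OOP $1,655.40).

$884.40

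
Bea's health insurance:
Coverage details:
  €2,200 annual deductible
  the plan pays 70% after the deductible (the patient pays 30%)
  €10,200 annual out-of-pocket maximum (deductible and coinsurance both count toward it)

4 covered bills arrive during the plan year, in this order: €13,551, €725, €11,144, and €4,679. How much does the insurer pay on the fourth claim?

€3,645

Bill 1, €13,551: €2,200 to deductible, leaving €11,351; coinsurance €11,351 × 30% = €3,405.30. Patient pays €5,605.30; OOP now €5,605.30. Plan pays €13,551 − €5,605.30 = €7,945.70.
Bill 2, €725: deductible met; 30% of €725 = €217.50. Patient owes €217.50 (running OOP €5,822.80). Plan pays €725 − €217.50 = €507.50.
Bill 3, €11,144: deductible already satisfied, so patient's share is 30% × €11,144 = €3,343.20. Cost to patient: €3,343.20. OOP to date €9,166. Insurer: €11,144 − €3,343.20 = €7,800.80.
Bill 4, €4,679: 30% coinsurance on €4,679 = €1,403.70. That would push OOP to €10,569.70, over the €10,200 cap, so patient pays €10,200 − €9,166 = €1,034. Plan pays €4,679 − €1,034 = €3,645.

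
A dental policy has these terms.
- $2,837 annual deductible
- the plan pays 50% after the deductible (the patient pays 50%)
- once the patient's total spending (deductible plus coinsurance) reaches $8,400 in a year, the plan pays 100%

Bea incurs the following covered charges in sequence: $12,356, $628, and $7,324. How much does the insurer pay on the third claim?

Claim 1 — $12,356: $2,837 to deductible, leaving $9,519; coinsurance $9,519 × 50% = $4,759.50. Patient pays $7,596.50; OOP now $7,596.50. Plan pays $12,356 − $7,596.50 = $4,759.50.
Claim 2 — $628: deductible already satisfied, so patient's share is 50% × $628 = $314. Cost to patient: $314. OOP to date $7,910.50. Plan pays $628 − $314 = $314.
Claim 3 — $7,324: 50% coinsurance on $7,324 = $3,662. That would push OOP to $11,572.50, over the $8,400 cap, so patient pays $8,400 − $7,910.50 = $489.50. Insurer: $7,324 − $489.50 = $6,834.50.

$6,834.50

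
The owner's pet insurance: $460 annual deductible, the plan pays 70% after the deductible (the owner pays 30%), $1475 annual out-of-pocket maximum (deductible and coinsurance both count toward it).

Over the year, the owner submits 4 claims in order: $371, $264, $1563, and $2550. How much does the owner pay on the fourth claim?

$493.60

Bill 1, $371: all of it applies to the deductible. Cost to owner: $371. OOP to date $371.
Bill 2, $264: $89 to deductible, leaving $175; coinsurance $175 × 30% = $52.50. Cost to owner: $141.50. OOP to date $512.50.
Bill 3, $1563: deductible met; 30% of $1563 = $468.90. Cost to owner: $468.90. OOP to date $981.40.
Bill 4, $2550: deductible met; 30% of $2550 = $765. Adding that to $981.40 gives $1746.40, past the $1475 cap; owner pays only $1475 − $981.40 = $493.60.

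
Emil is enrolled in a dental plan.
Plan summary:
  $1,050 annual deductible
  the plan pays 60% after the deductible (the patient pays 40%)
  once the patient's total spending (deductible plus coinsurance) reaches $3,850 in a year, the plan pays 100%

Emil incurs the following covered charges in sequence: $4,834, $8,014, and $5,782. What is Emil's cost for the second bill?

Claim 1 — $4,834: $1,050 finishes the deductible; $3,784 goes to coinsurance; patient's 40% is $1,513.60. Patient pays $2,563.60; OOP now $2,563.60.
Claim 2 — $8,014: 40% coinsurance on $8,014 = $3,205.60. OOP would hit $5,769.20 > $3,850, so the cap limits the patient to $3,850 − $2,563.60 = $1,286.40.

$1,286.40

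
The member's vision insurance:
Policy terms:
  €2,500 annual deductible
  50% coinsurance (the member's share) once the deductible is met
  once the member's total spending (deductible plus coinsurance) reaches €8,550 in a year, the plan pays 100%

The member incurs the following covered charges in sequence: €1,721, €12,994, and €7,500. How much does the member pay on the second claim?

Claim 1 (€1,721): entire amount goes to the deductible. Member pays €1,721; OOP now €1,721.
Claim 2 (€12,994): €779 finishes the deductible; €12,215 goes to coinsurance; 50% of €12,215 = €6,107.50. Claim cost before the cap: €779 + €6,107.50 = €6,886.50. Adding that to €1,721 gives €8,607.50, past the €8,550 cap; member pays only €8,550 − €1,721 = €6,829.

€6,829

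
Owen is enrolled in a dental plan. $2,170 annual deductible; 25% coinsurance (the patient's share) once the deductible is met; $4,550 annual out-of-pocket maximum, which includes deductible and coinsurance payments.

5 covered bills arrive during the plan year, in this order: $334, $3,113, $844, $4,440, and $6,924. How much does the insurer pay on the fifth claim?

Claim 1 — $334: all of it applies to the deductible. Patient owes $334 (running OOP $334). Plan pays $334 − $334 = $0.
Claim 2 — $3,113: deductible takes $1,836, $1,277 remains; 25% of $1,277 = $319.25. Patient pays $2,155.25; OOP now $2,489.25. Plan pays $3,113 − $2,155.25 = $957.75.
Claim 3 — $844: deductible already satisfied, so patient's share is 25% × $844 = $211. Patient owes $211 (running OOP $2,700.25). Plan pays $844 − $211 = $633.
Claim 4 — $4,440: deductible met; 25% of $4,440 = $1,110. Patient pays $1,110; OOP now $3,810.25. Plan pays $4,440 − $1,110 = $3,330.
Claim 5 — $6,924: deductible already satisfied, so patient's share is 25% × $6,924 = $1,731. OOP would hit $5,541.25 > $4,550, so the cap limits the patient to $4,550 − $3,810.25 = $739.75. Insurer: $6,924 − $739.75 = $6,184.25.

$6,184.25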